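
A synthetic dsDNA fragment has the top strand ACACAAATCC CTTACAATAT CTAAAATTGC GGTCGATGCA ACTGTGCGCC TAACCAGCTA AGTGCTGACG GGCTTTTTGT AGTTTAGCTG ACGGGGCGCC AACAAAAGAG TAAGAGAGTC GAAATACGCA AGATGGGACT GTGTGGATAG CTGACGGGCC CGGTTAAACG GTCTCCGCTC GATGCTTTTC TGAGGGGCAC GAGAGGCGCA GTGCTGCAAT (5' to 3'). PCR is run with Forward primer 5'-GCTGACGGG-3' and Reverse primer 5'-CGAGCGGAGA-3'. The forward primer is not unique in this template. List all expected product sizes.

The forward primer GCTGACGGG matches the top strand at positions 64–72, 87–95, 150–158.
The reverse primer's reverse complement is TCTCCGCTCG, matching at positions 172–181.
Each forward site pairs with the reverse site to give a product ending at position 181: sizes 118, 95, 32 bp.

118 bp, 95 bp, 32 bp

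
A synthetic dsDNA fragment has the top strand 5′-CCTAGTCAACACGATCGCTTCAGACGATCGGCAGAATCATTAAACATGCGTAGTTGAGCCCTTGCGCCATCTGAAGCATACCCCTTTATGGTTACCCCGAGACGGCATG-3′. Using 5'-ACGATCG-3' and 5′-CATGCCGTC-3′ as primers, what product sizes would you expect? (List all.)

The forward primer ACGATCG matches the top strand at positions 11–17, 24–30.
The reverse primer's reverse complement is GACGGCATG, matching at positions 101–109.
Each forward site pairs with the reverse site to give a product ending at position 109: sizes 99, 86 bp.

99 bp, 86 bp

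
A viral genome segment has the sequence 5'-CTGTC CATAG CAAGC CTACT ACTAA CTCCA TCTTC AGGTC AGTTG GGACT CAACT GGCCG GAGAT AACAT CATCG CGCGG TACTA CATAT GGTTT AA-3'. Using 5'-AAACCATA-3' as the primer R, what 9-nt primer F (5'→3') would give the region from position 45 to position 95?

The reverse primer's reverse complement TATGGTTT matches the template at positions 88–95; the product starts at position 45.
The forward primer is identical to the top strand over positions 45–53: GGGACTCAA.

5'-GGGACTCAA-3'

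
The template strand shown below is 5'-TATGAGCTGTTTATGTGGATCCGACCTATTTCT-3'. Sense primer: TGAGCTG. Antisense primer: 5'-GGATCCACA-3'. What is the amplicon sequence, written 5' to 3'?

5'-TGAGCTGTTTATGTGGATCC-3'

The forward primer matches the template at positions 3–9.
The reverse primer's reverse complement is TGTGGATCC, which matches the template at positions 14–22.
The product is the template from position 3 through 22 (20 bp).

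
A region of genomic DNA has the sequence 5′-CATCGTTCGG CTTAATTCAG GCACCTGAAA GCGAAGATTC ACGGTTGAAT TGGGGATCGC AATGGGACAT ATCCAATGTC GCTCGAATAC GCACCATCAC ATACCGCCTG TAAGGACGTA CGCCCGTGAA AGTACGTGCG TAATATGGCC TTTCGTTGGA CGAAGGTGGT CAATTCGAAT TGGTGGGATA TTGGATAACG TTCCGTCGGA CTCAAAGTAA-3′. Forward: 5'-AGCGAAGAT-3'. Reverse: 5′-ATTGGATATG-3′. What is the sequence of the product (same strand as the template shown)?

5'-AGCGAAGATTCACGGTTGAATTGGGGATCGCAATGGGACATATCCAAT-3'

Forward primer AGCGAAGAT is found on the top strand at positions 30–38.
Taking the reverse complement of ATTGGATATG gives CATATCCAAT, found at positions 68–77 on the template; the primer anneals here to the top strand with its 3' end pointing upstream.
The product is the template from position 30 through 77 (48 bp).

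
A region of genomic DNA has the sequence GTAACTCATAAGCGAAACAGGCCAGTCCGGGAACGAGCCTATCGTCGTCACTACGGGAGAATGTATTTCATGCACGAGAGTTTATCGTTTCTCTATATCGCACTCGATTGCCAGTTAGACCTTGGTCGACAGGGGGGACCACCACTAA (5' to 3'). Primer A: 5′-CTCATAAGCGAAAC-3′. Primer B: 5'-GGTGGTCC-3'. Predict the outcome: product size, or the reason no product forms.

Primer A (CTCATAAGCGAAAC) matches the top strand at positions 5–18; it acts as a forward primer.
Primer B's reverse complement is GGACCACC, matching the top strand at positions 136–143; it acts as a reverse primer.
The 3' ends face each other across positions 5–143, giving a 139 bp product.

Yes — a 139 bp product.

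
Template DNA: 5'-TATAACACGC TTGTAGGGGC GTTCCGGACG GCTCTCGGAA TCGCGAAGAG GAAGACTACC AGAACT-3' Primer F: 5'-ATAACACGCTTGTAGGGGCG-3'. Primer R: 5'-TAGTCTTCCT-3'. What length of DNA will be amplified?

57 bp

Scanning the template, ATAACACGCTTGTAGGGGCG occurs at positions 2–21; this primer anneals to the bottom strand there with its 3' end pointing downstream.
Reverse complement of the reverse primer: AGGAAGACTA. This occurs on the top strand at positions 49–58.
The product runs from position 2 to position 58, so its length is 58 − 2 + 1 = 57 bp.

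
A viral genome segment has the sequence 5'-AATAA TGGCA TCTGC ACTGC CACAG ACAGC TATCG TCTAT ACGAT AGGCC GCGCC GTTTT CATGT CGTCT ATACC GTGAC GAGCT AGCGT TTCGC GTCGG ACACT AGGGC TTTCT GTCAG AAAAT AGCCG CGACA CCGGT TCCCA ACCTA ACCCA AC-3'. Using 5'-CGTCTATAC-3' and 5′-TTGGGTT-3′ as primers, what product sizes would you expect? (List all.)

The forward primer CGTCTATAC matches the top strand at positions 34–42, 66–74.
The reverse primer's reverse complement is AACCCAA, matching at positions 150–156.
Each forward site pairs with the reverse site to give a product ending at position 156: sizes 123, 91 bp.

123 bp, 91 bp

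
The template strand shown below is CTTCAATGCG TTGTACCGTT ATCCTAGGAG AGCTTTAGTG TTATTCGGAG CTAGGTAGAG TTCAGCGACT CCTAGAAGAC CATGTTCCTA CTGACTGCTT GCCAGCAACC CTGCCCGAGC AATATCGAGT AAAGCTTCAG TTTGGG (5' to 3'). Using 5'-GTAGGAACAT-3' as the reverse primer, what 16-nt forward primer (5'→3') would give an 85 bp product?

5'-TGCGTTGTACCGTTAT-3'

The reverse primer's reverse complement ATGTTCCTAC matches the template at positions 82–91, so the product ends at position 91.
An 85 bp product then starts at position 91 − 85 + 1 = 7.
The forward primer is identical to the top strand there: TGCGTTGTACCGTTAT.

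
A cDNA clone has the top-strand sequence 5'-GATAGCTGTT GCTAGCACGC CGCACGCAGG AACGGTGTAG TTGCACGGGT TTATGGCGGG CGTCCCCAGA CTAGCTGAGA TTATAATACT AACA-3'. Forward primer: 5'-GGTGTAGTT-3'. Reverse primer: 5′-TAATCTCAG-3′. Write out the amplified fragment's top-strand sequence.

5'-GGTGTAGTTGCACGGGTTTATGGCGGGCGTCCCCAGACTAGCTGAGATTA-3'

The forward primer matches the template at positions 34–42.
Taking the reverse complement of TAATCTCAG gives CTGAGATTA, found at positions 75–83 on the template; the primer anneals here to the top strand with its 3' end pointing upstream.
The product is the template from position 34 through 83 (50 bp).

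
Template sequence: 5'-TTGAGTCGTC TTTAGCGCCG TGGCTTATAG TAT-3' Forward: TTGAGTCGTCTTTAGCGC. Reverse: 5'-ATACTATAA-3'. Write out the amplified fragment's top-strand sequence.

Forward primer TTGAGTCGTCTTTAGCGC is found on the top strand at positions 1–18.
Reverse complement of the reverse primer: TTATAGTAT. This occurs on the top strand at positions 25–33.
The product is the template from position 1 through 33 (33 bp).

5'-TTGAGTCGTCTTTAGCGCCGTGGCTTATAGTAT-3'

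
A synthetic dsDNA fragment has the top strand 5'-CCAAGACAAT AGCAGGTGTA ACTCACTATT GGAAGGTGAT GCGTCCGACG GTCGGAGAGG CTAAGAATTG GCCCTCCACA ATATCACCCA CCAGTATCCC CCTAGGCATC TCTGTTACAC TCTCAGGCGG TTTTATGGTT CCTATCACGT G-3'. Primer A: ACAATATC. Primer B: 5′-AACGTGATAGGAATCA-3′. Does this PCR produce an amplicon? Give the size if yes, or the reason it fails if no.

No product — primer B has no binding site in the template.

Primer B (AACGTGATAGGAATCA) does not match the top strand, and its reverse complement TGATTCCTATCACGTT does not match either.
With no annealing site for primer B, no amplification occurs.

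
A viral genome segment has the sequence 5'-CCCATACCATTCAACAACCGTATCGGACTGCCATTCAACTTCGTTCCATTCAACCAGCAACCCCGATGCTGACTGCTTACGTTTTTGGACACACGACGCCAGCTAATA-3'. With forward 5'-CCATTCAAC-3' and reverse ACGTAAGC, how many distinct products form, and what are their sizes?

The forward primer CCATTCAAC matches the top strand at positions 7–15, 31–39, 46–54.
The reverse primer's reverse complement is GCTTACGT, matching at positions 75–82.
Each forward site pairs with the reverse site to give a product ending at position 82: sizes 76, 52, 37 bp.

Three products: 76 bp, 52 bp, 37 bp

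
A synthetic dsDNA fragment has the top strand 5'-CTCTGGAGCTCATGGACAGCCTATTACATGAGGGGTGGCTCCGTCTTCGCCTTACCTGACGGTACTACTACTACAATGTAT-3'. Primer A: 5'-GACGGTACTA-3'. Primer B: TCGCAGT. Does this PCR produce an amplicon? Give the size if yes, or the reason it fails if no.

Primer B (TCGCAGT) does not match the top strand, and its reverse complement ACTGCGA does not match either.
With no annealing site for primer B, no amplification occurs.

No product — primer B has no binding site in the template.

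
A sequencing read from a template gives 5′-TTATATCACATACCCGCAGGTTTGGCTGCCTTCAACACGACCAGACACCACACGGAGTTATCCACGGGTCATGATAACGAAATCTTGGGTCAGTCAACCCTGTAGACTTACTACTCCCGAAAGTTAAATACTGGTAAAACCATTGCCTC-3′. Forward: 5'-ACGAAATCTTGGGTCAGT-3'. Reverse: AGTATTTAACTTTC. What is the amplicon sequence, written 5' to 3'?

5'-ACGAAATCTTGGGTCAGTCAACCCTGTAGACTTACTACTCCCGAAAGTTAAATACT-3'

The forward primer matches the template at positions 77–94.
Taking the reverse complement of AGTATTTAACTTTC gives GAAAGTTAAATACT, found at positions 119–132 on the template; the primer anneals here to the top strand with its 3' end pointing upstream.
The product is the template from position 77 through 132 (56 bp).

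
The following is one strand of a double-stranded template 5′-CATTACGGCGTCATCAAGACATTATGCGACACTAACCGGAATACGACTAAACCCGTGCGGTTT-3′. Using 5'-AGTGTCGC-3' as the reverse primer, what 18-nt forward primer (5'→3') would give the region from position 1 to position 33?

The reverse primer's reverse complement GCGACACT matches the template at positions 26–33; the product starts at position 1.
The forward primer is identical to the top strand over positions 1–18: CATTACGGCGTCATCAAG.

5'-CATTACGGCGTCATCAAG-3'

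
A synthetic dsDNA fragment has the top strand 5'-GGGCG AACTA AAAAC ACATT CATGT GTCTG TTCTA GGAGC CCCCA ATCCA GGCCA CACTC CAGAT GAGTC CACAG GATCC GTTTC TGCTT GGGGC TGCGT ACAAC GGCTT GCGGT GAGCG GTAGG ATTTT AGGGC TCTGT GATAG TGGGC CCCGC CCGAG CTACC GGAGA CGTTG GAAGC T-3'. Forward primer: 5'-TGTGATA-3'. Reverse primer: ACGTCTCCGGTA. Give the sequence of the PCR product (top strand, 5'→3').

The forward primer matches the template at positions 138–144.
Reverse complement of the reverse primer: TACCGGAGACGT. This occurs on the top strand at positions 162–173.
The product is the template from position 138 through 173 (36 bp).

5'-TGTGATAGTGGGCCCCGCCCGAGCTACCGGAGACGT-3'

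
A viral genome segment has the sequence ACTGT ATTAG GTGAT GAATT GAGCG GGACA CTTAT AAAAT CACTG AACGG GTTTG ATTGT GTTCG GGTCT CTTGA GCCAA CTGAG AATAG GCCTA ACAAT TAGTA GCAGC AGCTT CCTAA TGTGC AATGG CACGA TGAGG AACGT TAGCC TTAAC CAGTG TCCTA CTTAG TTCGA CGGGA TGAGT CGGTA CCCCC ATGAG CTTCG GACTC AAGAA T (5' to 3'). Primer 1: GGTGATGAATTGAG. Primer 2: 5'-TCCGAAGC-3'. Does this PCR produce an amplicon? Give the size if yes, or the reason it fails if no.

Primer 1 (GGTGATGAATTGAG) matches the top strand at positions 10–23; it acts as a forward primer.
Primer 2's reverse complement is GCTTCGGA, matching the top strand at positions 200–207; it acts as a reverse primer.
The 3' ends face each other across positions 10–207, giving a 198 bp product.

Yes — a 198 bp product.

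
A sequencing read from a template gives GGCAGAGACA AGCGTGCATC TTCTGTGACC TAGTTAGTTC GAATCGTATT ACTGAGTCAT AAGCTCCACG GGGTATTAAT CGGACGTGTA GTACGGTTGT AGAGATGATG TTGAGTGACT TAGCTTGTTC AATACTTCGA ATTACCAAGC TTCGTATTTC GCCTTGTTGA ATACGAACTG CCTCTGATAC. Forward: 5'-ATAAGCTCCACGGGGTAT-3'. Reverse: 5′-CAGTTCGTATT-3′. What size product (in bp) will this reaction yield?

Scanning the template, ATAAGCTCCACGGGGTAT occurs at positions 59–76; this primer anneals to the bottom strand there with its 3' end pointing downstream.
Taking the reverse complement of CAGTTCGTATT gives AATACGAACTG, found at positions 170–180 on the template; the primer anneals here to the top strand with its 3' end pointing upstream.
Amplicon spans positions 59–180: 122 bp.

122 bp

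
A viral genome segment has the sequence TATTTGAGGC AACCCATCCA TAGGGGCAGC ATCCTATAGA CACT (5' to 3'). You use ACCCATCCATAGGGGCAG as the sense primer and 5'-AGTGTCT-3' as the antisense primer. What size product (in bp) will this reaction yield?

Forward primer ACCCATCCATAGGGGCAG is found on the top strand at positions 12–29.
Taking the reverse complement of AGTGTCT gives AGACACT, found at positions 38–44 on the template; the primer anneals here to the top strand with its 3' end pointing upstream.
Product length = (reverse-primer end) − (forward-primer start) + 1 = 44 − 12 + 1 = 33 bp.

33 bp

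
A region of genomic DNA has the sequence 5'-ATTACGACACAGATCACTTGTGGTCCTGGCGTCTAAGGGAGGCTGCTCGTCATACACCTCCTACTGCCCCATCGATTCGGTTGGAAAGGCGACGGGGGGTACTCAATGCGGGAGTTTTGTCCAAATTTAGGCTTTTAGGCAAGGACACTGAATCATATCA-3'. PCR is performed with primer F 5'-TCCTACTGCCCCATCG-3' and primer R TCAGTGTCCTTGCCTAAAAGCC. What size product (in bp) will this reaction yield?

93 bp

Forward primer TCCTACTGCCCCATCG is found on the top strand at positions 59–74.
The reverse primer's reverse complement is GGCTTTTAGGCAAGGACACTGA, which matches the template at positions 130–151.
Product length = (reverse-primer end) − (forward-primer start) + 1 = 151 − 59 + 1 = 93 bp.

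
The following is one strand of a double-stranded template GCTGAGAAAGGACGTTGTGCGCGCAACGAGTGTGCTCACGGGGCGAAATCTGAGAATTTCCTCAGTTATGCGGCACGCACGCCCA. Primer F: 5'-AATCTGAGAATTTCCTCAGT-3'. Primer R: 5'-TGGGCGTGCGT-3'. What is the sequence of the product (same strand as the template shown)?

Scanning the template, AATCTGAGAATTTCCTCAGT occurs at positions 47–66; this primer anneals to the bottom strand there with its 3' end pointing downstream.
Taking the reverse complement of TGGGCGTGCGT gives ACGCACGCCCA, found at positions 75–85 on the template; the primer anneals here to the top strand with its 3' end pointing upstream.
The product is the template from position 47 through 85 (39 bp).

5'-AATCTGAGAATTTCCTCAGTTATGCGGCACGCACGCCCA-3'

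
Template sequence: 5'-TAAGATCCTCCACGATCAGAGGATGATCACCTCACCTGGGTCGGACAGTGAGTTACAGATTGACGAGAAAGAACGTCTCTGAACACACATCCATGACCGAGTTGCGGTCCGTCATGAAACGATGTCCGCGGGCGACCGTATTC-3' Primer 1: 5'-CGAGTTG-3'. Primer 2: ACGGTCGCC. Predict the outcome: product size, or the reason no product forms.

Yes — a 42 bp product.

Primer 1 (CGAGTTG) matches the top strand at positions 98–104; it acts as a forward primer.
Primer 2's reverse complement is GGCGACCGT, matching the top strand at positions 131–139; it acts as a reverse primer.
The 3' ends face each other across positions 98–139, giving a 42 bp product.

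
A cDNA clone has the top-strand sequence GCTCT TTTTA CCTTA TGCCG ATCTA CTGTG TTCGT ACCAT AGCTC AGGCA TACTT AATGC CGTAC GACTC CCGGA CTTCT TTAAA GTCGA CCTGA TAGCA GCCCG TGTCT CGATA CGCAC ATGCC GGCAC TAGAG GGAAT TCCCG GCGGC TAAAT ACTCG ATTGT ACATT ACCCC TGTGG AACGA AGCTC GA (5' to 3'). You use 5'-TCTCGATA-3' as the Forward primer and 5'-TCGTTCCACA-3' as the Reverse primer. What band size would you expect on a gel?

78 bp

Scanning the template, TCTCGATA occurs at positions 108–115; this primer anneals to the bottom strand there with its 3' end pointing downstream.
Reverse complement of the reverse primer: TGTGGAACGA. This occurs on the top strand at positions 176–185.
The product runs from position 108 to position 185, so its length is 185 − 108 + 1 = 78 bp.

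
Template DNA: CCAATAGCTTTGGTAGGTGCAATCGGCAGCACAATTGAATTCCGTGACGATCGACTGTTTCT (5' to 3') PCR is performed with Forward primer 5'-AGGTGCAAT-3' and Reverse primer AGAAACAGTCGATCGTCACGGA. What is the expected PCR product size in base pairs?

Scanning the template, AGGTGCAAT occurs at positions 15–23; this primer anneals to the bottom strand there with its 3' end pointing downstream.
Taking the reverse complement of AGAAACAGTCGATCGTCACGGA gives TCCGTGACGATCGACTGTTTCT, found at positions 41–62 on the template; the primer anneals here to the top strand with its 3' end pointing upstream.
Amplicon spans positions 15–62: 48 bp.

48 bp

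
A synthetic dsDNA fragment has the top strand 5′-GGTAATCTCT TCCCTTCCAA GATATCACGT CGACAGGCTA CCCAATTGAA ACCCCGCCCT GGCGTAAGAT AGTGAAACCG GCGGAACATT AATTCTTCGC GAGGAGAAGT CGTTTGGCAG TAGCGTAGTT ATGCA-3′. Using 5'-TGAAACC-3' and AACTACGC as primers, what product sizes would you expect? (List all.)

84 bp, 58 bp

The forward primer TGAAACC matches the top strand at positions 47–53, 73–79.
The reverse primer's reverse complement is GCGTAGTT, matching at positions 123–130.
Each forward site pairs with the reverse site to give a product ending at position 130: sizes 84, 58 bp.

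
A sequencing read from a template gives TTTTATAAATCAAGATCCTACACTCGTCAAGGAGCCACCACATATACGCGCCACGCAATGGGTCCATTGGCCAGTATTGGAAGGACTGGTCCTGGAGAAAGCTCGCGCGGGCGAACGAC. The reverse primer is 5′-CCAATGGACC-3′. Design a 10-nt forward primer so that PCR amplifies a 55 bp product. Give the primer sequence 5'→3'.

The reverse primer's reverse complement GGTCCATTGG matches the template at positions 61–70, so the product ends at position 70.
A 55 bp product then starts at position 70 − 55 + 1 = 16.
The forward primer is identical to the top strand there: TCCTACACTC.

5'-TCCTACACTC-3'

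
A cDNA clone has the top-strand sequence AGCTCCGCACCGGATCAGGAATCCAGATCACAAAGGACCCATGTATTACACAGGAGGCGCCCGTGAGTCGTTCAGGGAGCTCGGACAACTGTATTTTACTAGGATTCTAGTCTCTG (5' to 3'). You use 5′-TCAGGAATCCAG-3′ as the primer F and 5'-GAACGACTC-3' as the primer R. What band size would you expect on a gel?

59 bp

The forward primer matches the template at positions 15–26.
The reverse primer's reverse complement is GAGTCGTTC, which matches the template at positions 65–73.
The product runs from position 15 to position 73, so its length is 73 − 15 + 1 = 59 bp.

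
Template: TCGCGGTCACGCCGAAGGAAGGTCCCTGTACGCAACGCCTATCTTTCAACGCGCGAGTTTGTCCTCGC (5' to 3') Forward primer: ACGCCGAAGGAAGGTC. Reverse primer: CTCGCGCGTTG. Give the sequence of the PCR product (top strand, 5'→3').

5'-ACGCCGAAGGAAGGTCCCTGTACGCAACGCCTATCTTTCAACGCGCGAG-3'

The forward primer matches the template at positions 9–24.
Reverse complement of the reverse primer: CAACGCGCGAG. This occurs on the top strand at positions 47–57.
The product is the template from position 9 through 57 (49 bp).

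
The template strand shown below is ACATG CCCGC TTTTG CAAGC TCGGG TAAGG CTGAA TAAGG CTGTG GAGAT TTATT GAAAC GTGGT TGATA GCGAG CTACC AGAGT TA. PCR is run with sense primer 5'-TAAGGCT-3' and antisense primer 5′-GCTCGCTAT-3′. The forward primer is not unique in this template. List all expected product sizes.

51 bp, 41 bp

The forward primer TAAGGCT matches the top strand at positions 26–32, 36–42.
The reverse primer's reverse complement is ATAGCGAGC, matching at positions 68–76.
Each forward site pairs with the reverse site to give a product ending at position 76: sizes 51, 41 bp.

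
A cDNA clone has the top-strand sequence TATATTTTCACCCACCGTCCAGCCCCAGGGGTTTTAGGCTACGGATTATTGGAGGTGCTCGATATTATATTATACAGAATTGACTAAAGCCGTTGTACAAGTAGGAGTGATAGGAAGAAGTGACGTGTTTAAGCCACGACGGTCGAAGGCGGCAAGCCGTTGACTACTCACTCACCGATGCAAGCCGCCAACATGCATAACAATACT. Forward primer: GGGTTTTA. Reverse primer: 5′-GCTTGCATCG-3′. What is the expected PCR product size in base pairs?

Forward primer GGGTTTTA is found on the top strand at positions 29–36.
Taking the reverse complement of GCTTGCATCG gives CGATGCAAGC, found at positions 176–185 on the template; the primer anneals here to the top strand with its 3' end pointing upstream.
The product runs from position 29 to position 185, so its length is 185 − 29 + 1 = 157 bp.

157 bp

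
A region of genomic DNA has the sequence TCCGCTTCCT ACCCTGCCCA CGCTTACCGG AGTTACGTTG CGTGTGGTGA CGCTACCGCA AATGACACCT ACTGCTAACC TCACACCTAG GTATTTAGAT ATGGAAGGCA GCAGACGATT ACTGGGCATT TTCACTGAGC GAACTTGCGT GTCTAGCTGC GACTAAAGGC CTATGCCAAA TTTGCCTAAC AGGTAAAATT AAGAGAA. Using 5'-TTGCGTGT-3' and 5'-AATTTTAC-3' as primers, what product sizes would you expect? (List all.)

The forward primer TTGCGTGT matches the top strand at positions 38–45, 145–152.
The reverse primer's reverse complement is GTAAAATT, matching at positions 193–200.
Each forward site pairs with the reverse site to give a product ending at position 200: sizes 163, 56 bp.

163 bp, 56 bp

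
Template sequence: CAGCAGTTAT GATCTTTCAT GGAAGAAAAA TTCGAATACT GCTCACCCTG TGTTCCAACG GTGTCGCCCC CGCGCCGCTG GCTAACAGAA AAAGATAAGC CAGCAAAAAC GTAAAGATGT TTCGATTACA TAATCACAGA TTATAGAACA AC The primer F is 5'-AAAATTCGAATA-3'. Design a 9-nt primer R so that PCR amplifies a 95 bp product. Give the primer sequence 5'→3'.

The forward primer binds at positions 27–38, so a 95 bp product ends at position 27 + 95 − 1 = 121.
The reverse primer anneals to the top strand over positions 113–121, i.e. to AAAGATGTT.
Its sequence written 5'→3' is the reverse complement: AACATCTTT.

5'-AACATCTTT-3'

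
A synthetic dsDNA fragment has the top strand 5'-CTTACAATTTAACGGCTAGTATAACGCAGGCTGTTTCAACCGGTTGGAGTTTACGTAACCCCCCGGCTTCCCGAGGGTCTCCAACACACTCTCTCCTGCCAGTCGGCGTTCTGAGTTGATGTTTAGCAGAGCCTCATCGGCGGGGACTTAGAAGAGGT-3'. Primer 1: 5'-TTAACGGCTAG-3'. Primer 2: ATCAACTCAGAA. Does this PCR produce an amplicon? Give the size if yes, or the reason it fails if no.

Yes — a 112 bp product.

Primer 1 (TTAACGGCTAG) matches the top strand at positions 9–19; it acts as a forward primer.
Primer 2's reverse complement is TTCTGAGTTGAT, matching the top strand at positions 109–120; it acts as a reverse primer.
The 3' ends face each other across positions 9–120, giving a 112 bp product.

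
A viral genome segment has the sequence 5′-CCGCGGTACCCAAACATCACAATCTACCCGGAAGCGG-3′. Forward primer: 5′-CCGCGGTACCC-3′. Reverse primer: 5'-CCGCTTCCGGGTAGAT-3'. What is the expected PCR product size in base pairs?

37 bp

The forward primer matches the template at positions 1–11.
Reverse complement of the reverse primer: ATCTACCCGGAAGCGG. This occurs on the top strand at positions 22–37.
Product length = (reverse-primer end) − (forward-primer start) + 1 = 37 − 1 + 1 = 37 bp.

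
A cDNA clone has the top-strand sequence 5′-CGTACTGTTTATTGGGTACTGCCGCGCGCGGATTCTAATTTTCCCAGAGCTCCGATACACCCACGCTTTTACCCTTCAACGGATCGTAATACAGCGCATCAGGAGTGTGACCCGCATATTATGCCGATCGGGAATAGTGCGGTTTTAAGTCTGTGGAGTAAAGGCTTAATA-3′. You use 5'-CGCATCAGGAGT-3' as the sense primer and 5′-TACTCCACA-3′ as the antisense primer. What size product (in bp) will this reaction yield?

The forward primer matches the template at positions 95–106.
The reverse primer's reverse complement is TGTGGAGTA, which matches the template at positions 152–160.
The product runs from position 95 to position 160, so its length is 160 − 95 + 1 = 66 bp.

66 bp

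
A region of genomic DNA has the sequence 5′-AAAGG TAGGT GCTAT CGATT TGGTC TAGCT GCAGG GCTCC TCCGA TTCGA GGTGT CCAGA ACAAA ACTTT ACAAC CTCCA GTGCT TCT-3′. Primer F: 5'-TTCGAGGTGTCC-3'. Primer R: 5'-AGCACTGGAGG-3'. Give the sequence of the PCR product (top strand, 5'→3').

Scanning the template, TTCGAGGTGTCC occurs at positions 46–57; this primer anneals to the bottom strand there with its 3' end pointing downstream.
Reverse complement of the reverse primer: CCTCCAGTGCT. This occurs on the top strand at positions 75–85.
The product is the template from position 46 through 85 (40 bp).

5'-TTCGAGGTGTCCAGAACAAAACTTTACAACCTCCAGTGCT-3'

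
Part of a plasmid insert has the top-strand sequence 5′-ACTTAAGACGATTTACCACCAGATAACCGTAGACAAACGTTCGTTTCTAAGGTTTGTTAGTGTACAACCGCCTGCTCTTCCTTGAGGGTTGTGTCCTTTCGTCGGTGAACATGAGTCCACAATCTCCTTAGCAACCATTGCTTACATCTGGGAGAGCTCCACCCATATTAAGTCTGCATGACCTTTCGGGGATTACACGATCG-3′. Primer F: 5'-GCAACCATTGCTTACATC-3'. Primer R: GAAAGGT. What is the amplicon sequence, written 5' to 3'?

5'-GCAACCATTGCTTACATCTGGGAGAGCTCCACCCATATTAAGTCTGCATGACCTTTC-3'

Forward primer GCAACCATTGCTTACATC is found on the top strand at positions 131–148.
Taking the reverse complement of GAAAGGT gives ACCTTTC, found at positions 181–187 on the template; the primer anneals here to the top strand with its 3' end pointing upstream.
The product is the template from position 131 through 187 (57 bp).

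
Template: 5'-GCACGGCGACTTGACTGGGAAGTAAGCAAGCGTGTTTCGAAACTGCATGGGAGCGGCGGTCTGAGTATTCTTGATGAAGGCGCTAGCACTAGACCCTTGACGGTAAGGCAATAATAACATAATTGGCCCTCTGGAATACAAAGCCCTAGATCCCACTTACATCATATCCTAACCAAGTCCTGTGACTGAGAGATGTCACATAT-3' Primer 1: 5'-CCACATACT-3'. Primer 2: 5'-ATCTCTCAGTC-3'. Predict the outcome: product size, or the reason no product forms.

Primer 1 (CCACATACT) does not match the top strand, and its reverse complement AGTATGTGG does not match either.
With no annealing site for primer 1, no amplification occurs.

No product — primer 1 has no binding site in the template.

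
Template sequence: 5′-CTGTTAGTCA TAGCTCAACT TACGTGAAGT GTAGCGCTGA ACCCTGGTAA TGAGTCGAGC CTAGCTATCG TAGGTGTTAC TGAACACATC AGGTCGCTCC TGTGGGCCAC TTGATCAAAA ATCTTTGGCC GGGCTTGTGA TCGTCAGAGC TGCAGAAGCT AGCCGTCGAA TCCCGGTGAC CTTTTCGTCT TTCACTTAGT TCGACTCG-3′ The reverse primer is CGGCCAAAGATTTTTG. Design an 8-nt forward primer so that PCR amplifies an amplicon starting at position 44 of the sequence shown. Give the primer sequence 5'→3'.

The reverse primer's reverse complement CAAAAATCTTTGGCCG matches the template at positions 116–131; the product starts at position 44.
The forward primer is identical to the top strand over positions 44–51: CTGGTAAT.

5'-CTGGTAAT-3'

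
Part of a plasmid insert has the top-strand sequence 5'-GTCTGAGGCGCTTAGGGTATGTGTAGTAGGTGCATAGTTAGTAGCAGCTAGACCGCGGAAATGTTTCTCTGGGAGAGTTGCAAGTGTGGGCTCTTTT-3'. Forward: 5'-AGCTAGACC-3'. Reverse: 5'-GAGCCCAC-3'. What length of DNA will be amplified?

Forward primer AGCTAGACC is found on the top strand at positions 46–54.
The reverse primer's reverse complement is GTGGGCTC, which matches the template at positions 86–93.
The product runs from position 46 to position 93, so its length is 93 − 46 + 1 = 48 bp.

48 bp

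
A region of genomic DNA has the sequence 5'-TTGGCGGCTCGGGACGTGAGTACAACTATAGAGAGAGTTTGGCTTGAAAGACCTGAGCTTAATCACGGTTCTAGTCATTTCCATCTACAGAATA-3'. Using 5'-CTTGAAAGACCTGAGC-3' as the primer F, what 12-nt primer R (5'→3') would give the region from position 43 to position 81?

5'-GAAATGACTAGA-3'

The product's 3' end on the top strand is position 81.
The reverse primer anneals to the top strand over positions 70–81, i.e. to TCTAGTCATTTC.
Its sequence written 5'→3' is the reverse complement: GAAATGACTAGA.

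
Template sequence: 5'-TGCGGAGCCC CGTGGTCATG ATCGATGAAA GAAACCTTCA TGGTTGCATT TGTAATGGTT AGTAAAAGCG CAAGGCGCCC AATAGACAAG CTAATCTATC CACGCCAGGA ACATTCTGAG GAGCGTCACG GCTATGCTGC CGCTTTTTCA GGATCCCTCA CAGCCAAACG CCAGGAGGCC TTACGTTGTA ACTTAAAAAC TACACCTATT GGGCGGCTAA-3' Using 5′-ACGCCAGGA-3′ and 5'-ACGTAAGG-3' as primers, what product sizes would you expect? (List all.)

The forward primer ACGCCAGGA matches the top strand at positions 102–110, 168–176.
The reverse primer's reverse complement is CCTTACGT, matching at positions 179–186.
Each forward site pairs with the reverse site to give a product ending at position 186: sizes 85, 19 bp.

85 bp, 19 bp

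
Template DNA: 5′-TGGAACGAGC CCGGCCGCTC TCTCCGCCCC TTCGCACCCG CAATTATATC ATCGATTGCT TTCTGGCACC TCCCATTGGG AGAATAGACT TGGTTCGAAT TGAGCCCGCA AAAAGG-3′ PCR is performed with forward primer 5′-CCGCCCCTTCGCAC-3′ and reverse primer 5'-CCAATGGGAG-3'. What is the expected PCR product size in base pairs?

56 bp

Forward primer CCGCCCCTTCGCAC is found on the top strand at positions 24–37.
Reverse complement of the reverse primer: CTCCCATTGG. This occurs on the top strand at positions 70–79.
Amplicon spans positions 24–79: 56 bp.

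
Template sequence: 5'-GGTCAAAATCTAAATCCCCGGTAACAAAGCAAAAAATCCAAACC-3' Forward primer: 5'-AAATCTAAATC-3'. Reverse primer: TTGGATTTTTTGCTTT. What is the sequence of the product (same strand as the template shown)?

Scanning the template, AAATCTAAATC occurs at positions 6–16; this primer anneals to the bottom strand there with its 3' end pointing downstream.
Taking the reverse complement of TTGGATTTTTTGCTTT gives AAAGCAAAAAATCCAA, found at positions 26–41 on the template; the primer anneals here to the top strand with its 3' end pointing upstream.
The product is the template from position 6 through 41 (36 bp).

5'-AAATCTAAATCCCCGGTAACAAAGCAAAAAATCCAA-3'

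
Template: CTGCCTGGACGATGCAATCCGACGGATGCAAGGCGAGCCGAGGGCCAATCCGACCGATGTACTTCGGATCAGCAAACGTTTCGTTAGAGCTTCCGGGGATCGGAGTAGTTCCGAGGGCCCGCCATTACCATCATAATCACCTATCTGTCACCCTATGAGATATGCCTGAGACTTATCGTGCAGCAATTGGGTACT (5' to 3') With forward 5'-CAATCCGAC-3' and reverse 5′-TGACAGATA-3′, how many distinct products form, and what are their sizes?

The forward primer CAATCCGAC matches the top strand at positions 15–23, 46–54.
The reverse primer's reverse complement is TATCTGTCA, matching at positions 142–150.
Each forward site pairs with the reverse site to give a product ending at position 150: sizes 136, 105 bp.

Two products: 136 bp, 105 bp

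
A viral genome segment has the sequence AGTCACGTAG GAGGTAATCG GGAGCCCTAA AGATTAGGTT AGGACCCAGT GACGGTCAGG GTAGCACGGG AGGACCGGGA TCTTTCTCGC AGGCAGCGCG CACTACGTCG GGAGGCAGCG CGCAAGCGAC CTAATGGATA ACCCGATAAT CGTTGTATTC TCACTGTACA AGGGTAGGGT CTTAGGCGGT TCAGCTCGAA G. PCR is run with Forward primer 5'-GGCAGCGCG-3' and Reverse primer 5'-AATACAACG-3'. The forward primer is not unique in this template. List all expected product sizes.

68 bp, 46 bp

The forward primer GGCAGCGCG matches the top strand at positions 92–100, 114–122.
The reverse primer's reverse complement is CGTTGTATT, matching at positions 151–159.
Each forward site pairs with the reverse site to give a product ending at position 159: sizes 68, 46 bp.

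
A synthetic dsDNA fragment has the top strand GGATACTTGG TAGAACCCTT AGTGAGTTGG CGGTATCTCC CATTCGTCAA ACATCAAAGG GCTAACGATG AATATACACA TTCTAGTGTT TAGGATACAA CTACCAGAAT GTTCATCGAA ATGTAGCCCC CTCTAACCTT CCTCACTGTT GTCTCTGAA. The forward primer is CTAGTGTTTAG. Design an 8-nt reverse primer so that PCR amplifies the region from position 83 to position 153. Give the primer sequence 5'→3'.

5'-GACAACAG-3'

The product's 3' end on the top strand is position 153.
The reverse primer anneals to the top strand over positions 146–153, i.e. to CTGTTGTC.
Its sequence written 5'→3' is the reverse complement: GACAACAG.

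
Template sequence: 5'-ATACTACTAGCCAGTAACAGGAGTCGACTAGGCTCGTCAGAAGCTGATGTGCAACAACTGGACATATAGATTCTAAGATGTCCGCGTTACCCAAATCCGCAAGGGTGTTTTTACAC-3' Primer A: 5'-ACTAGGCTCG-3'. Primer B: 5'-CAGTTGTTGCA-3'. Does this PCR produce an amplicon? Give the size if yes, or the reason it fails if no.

Primer A (ACTAGGCTCG) matches the top strand at positions 27–36; it acts as a forward primer.
Primer B's reverse complement is TGCAACAACTG, matching the top strand at positions 50–60; it acts as a reverse primer.
The 3' ends face each other across positions 27–60, giving a 34 bp product.

Yes — a 34 bp product.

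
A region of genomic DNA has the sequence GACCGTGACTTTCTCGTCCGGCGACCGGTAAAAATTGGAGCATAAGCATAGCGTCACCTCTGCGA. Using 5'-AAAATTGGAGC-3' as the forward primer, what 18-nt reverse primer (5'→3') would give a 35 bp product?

The forward primer binds at positions 31–41, so a 35 bp product ends at position 31 + 35 − 1 = 65.
The reverse primer anneals to the top strand over positions 48–65, i.e. to ATAGCGTCACCTCTGCGA.
Its sequence written 5'→3' is the reverse complement: TCGCAGAGGTGACGCTAT.

5'-TCGCAGAGGTGACGCTAT-3'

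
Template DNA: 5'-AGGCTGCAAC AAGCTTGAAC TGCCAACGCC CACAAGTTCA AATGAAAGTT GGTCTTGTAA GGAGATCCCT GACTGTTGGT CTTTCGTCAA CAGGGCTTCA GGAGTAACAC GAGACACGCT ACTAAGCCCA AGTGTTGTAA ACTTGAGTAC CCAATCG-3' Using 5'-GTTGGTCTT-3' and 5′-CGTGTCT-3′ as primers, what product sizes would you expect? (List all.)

71 bp, 44 bp

The forward primer GTTGGTCTT matches the top strand at positions 48–56, 75–83.
The reverse primer's reverse complement is AGACACG, matching at positions 112–118.
Each forward site pairs with the reverse site to give a product ending at position 118: sizes 71, 44 bp.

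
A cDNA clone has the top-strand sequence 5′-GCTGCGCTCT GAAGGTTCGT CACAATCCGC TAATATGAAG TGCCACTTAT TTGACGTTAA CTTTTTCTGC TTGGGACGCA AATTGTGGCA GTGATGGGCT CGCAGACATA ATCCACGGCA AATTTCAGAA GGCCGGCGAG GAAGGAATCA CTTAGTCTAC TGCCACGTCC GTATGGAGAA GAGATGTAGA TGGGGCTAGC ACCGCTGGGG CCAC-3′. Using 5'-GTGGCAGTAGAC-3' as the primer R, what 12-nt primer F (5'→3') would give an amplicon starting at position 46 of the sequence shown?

5'-CTTATTTGACGT-3'

The reverse primer's reverse complement GTCTACTGCCAC matches the template at positions 155–166; the product starts at position 46.
The forward primer is identical to the top strand over positions 46–57: CTTATTTGACGT.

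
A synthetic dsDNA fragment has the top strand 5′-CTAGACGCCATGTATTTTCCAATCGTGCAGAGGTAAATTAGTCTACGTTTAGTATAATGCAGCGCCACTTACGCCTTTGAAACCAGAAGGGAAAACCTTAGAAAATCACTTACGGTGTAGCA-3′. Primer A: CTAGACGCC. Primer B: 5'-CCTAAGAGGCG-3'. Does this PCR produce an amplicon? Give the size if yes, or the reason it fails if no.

No product — primer B has no binding site in the template.

Primer B (CCTAAGAGGCG) does not match the top strand, and its reverse complement CGCCTCTTAGG does not match either.
With no annealing site for primer B, no amplification occurs.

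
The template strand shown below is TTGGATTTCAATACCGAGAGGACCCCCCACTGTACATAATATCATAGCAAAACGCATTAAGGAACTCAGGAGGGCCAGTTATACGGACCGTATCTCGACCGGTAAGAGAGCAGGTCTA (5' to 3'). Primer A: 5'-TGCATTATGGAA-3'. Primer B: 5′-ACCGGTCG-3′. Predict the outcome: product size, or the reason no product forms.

No product — primer A has no binding site in the template.

Primer A (TGCATTATGGAA) does not match the top strand, and its reverse complement TTCCATAATGCA does not match either.
With no annealing site for primer A, no amplification occurs.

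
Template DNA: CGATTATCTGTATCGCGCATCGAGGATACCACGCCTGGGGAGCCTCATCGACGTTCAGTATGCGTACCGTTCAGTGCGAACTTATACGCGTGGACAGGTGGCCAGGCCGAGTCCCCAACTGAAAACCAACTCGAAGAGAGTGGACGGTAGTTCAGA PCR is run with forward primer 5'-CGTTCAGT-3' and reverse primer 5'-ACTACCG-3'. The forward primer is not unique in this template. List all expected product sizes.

100 bp, 84 bp

The forward primer CGTTCAGT matches the top strand at positions 52–59, 68–75.
The reverse primer's reverse complement is CGGTAGT, matching at positions 145–151.
Each forward site pairs with the reverse site to give a product ending at position 151: sizes 100, 84 bp.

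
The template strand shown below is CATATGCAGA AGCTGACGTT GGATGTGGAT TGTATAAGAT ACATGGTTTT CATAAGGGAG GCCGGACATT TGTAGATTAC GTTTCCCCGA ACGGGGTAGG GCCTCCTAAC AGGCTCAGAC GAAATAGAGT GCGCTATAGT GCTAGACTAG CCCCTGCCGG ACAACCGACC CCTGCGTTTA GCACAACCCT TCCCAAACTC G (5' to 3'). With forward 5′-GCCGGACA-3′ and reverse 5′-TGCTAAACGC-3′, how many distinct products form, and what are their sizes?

The forward primer GCCGGACA matches the top strand at positions 61–68, 156–163.
The reverse primer's reverse complement is GCGTTTAGCA, matching at positions 174–183.
Each forward site pairs with the reverse site to give a product ending at position 183: sizes 123, 28 bp.

Two products: 123 bp, 28 bp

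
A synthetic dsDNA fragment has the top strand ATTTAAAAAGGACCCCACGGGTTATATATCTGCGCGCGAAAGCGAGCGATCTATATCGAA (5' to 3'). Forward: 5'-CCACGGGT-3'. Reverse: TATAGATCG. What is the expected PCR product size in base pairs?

Forward primer CCACGGGT is found on the top strand at positions 15–22.
Reverse complement of the reverse primer: CGATCTATA. This occurs on the top strand at positions 47–55.
Amplicon spans positions 15–55: 41 bp.

41 bp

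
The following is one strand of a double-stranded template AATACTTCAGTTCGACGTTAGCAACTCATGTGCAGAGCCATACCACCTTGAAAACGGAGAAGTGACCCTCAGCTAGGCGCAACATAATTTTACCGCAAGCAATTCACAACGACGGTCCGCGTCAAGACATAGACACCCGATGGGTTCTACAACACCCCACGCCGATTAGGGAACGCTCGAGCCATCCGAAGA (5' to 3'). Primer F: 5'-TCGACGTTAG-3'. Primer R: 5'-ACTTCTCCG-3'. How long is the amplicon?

Forward primer TCGACGTTAG is found on the top strand at positions 12–21.
Reverse complement of the reverse primer: CGGAGAAGT. This occurs on the top strand at positions 55–63.
Amplicon spans positions 12–63: 52 bp.

52 bp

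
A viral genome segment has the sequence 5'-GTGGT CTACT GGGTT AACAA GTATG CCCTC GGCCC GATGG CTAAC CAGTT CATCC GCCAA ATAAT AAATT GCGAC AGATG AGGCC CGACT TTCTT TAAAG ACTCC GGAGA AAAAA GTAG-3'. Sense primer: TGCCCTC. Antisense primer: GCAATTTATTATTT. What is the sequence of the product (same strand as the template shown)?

5'-TGCCCTCGGCCCGATGGCTAACCAGTTCATCCGCCAAATAATAAATTGC-3'

Forward primer TGCCCTC is found on the top strand at positions 24–30.
The reverse primer's reverse complement is AAATAATAAATTGC, which matches the template at positions 59–72.
The product is the template from position 24 through 72 (49 bp).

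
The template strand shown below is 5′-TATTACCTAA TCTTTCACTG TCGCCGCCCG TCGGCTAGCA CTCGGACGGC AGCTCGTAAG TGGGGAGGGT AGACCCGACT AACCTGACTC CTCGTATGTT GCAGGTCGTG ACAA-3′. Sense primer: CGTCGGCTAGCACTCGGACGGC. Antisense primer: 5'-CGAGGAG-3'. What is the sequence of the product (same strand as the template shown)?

5'-CGTCGGCTAGCACTCGGACGGCAGCTCGTAAGTGGGGAGGGTAGACCCGACTAACCTGACTCCTCG-3'

The forward primer matches the template at positions 29–50.
Reverse complement of the reverse primer: CTCCTCG. This occurs on the top strand at positions 88–94.
The product is the template from position 29 through 94 (66 bp).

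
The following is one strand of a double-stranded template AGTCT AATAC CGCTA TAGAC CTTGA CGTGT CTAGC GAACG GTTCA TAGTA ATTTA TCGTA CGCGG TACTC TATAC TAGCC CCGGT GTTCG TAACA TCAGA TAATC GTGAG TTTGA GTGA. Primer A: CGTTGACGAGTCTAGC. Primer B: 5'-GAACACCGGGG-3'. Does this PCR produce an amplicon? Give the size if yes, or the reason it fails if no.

No product — primer A has no binding site in the template.

Primer A (CGTTGACGAGTCTAGC) does not match the top strand, and its reverse complement GCTAGACTCGTCAACG does not match either.
With no annealing site for primer A, no amplification occurs.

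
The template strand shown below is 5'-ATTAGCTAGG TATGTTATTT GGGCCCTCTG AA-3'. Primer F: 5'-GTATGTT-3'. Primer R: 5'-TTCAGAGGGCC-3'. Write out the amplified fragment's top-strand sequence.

Forward primer GTATGTT is found on the top strand at positions 10–16.
Reverse complement of the reverse primer: GGCCCTCTGAA. This occurs on the top strand at positions 22–32.
The product is the template from position 10 through 32 (23 bp).

5'-GTATGTTATTTGGGCCCTCTGAA-3'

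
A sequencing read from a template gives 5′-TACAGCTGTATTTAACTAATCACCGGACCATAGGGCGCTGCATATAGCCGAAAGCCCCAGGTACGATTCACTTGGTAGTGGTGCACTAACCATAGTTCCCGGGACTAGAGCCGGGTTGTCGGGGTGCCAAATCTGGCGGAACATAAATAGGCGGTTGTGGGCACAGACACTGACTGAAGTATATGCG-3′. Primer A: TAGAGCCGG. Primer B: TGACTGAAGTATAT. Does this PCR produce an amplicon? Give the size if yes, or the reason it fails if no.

Primer A (TAGAGCCGG) matches the top strand at positions 106–114 (3' end points downstream).
Primer B (TGACTGAAGTATAT) also matches the top strand directly, at positions 171–184 — its reverse complement ATATACTTCAGTCA is not present.
Both primers anneal to the bottom strand with 3' ends pointing the same way, so neither can prime synthesis back toward the other.

No product — both primers anneal to the same strand and extend in the same direction.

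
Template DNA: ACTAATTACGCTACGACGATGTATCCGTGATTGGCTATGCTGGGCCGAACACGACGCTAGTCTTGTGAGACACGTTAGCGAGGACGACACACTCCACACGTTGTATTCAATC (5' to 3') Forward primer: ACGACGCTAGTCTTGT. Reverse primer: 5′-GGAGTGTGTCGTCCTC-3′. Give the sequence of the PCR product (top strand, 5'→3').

Forward primer ACGACGCTAGTCTTGT is found on the top strand at positions 51–66.
Taking the reverse complement of GGAGTGTGTCGTCCTC gives GAGGACGACACACTCC, found at positions 80–95 on the template; the primer anneals here to the top strand with its 3' end pointing upstream.
The product is the template from position 51 through 95 (45 bp).

5'-ACGACGCTAGTCTTGTGAGACACGTTAGCGAGGACGACACACTCC-3'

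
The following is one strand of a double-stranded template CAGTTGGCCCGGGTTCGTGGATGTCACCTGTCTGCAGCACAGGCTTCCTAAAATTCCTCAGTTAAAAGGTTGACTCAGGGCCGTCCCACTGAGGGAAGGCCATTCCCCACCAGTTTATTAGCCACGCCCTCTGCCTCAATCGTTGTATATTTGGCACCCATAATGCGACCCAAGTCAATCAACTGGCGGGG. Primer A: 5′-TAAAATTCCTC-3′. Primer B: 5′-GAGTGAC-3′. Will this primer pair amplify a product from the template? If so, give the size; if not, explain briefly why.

No product — primer B has no binding site in the template.

Primer B (GAGTGAC) does not match the top strand, and its reverse complement GTCACTC does not match either.
With no annealing site for primer B, no amplification occurs.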